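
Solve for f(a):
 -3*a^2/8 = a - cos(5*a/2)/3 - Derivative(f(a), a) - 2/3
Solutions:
 f(a) = C1 + a^3/8 + a^2/2 - 2*a/3 - 2*sin(5*a/2)/15


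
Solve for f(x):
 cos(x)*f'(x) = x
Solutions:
 f(x) = C1 + Integral(x/cos(x), x)


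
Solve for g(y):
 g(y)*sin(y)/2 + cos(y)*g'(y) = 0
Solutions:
 g(y) = C1*sqrt(cos(y))


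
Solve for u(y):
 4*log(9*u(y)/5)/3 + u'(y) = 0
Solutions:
 3*Integral(1/(log(_y) - log(5) + 2*log(3)), (_y, u(y)))/4 = C1 - y


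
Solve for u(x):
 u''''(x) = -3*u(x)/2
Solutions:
 u(x) = (C1*sin(6^(1/4)*x/2) + C2*cos(6^(1/4)*x/2))*exp(-6^(1/4)*x/2) + (C3*sin(6^(1/4)*x/2) + C4*cos(6^(1/4)*x/2))*exp(6^(1/4)*x/2)


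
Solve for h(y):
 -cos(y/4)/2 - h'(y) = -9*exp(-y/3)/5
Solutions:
 h(y) = C1 - 2*sin(y/4) - 27*exp(-y/3)/5


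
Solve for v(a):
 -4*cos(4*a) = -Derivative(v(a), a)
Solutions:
 v(a) = C1 + sin(4*a)


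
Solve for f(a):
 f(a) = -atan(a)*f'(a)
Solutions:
 f(a) = C1*exp(-Integral(1/atan(a), a))


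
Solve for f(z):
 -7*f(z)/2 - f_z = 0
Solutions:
 f(z) = C1*exp(-7*z/2)


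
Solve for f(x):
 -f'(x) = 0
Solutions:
 f(x) = C1


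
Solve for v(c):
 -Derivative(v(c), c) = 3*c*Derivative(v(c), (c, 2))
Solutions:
 v(c) = C1 + C2*c^(2/3)


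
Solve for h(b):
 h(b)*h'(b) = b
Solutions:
 h(b) = -sqrt(C1 + b^2)
 h(b) = sqrt(C1 + b^2)


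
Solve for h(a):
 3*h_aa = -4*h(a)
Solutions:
 h(a) = C1*sin(2*sqrt(3)*a/3) + C2*cos(2*sqrt(3)*a/3)


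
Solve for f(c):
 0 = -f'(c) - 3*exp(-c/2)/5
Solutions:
 f(c) = C1 + 6*exp(-c/2)/5


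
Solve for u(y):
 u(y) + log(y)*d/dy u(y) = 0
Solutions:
 u(y) = C1*exp(-li(y))


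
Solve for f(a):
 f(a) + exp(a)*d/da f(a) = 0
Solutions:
 f(a) = C1*exp(exp(-a))


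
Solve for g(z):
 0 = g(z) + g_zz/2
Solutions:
 g(z) = C1*sin(sqrt(2)*z) + C2*cos(sqrt(2)*z)


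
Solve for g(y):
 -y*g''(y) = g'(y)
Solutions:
 g(y) = C1 + C2*log(y)


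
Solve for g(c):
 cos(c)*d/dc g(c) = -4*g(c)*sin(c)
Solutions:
 g(c) = C1*cos(c)^4


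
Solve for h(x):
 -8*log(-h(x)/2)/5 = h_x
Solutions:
 5*Integral(1/(log(-_y) - log(2)), (_y, h(x)))/8 = C1 - x


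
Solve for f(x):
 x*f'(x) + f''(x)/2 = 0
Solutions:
 f(x) = C1 + C2*erf(x)


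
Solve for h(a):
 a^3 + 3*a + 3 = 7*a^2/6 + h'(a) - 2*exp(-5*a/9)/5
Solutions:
 h(a) = C1 + a^4/4 - 7*a^3/18 + 3*a^2/2 + 3*a - 18*exp(-5*a/9)/25


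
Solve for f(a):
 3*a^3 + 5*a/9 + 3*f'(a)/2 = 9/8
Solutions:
 f(a) = C1 - a^4/2 - 5*a^2/27 + 3*a/4


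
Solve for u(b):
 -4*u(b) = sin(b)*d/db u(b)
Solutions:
 u(b) = C1*(cos(b)^2 + 2*cos(b) + 1)/(cos(b)^2 - 2*cos(b) + 1)


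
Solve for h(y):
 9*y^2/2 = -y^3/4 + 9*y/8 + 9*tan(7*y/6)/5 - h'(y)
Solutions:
 h(y) = C1 - y^4/16 - 3*y^3/2 + 9*y^2/16 - 54*log(cos(7*y/6))/35


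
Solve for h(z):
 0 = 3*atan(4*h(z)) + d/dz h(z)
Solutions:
 Integral(1/atan(4*_y), (_y, h(z))) = C1 - 3*z


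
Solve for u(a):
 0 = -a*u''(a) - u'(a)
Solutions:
 u(a) = C1 + C2*log(a)


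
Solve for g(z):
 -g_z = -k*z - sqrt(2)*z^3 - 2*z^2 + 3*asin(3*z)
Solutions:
 g(z) = C1 + k*z^2/2 + sqrt(2)*z^4/4 + 2*z^3/3 - 3*z*asin(3*z) - sqrt(1 - 9*z^2)


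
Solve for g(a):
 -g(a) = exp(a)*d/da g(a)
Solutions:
 g(a) = C1*exp(exp(-a))


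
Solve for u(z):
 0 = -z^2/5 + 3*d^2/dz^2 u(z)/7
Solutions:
 u(z) = C1 + C2*z + 7*z^4/180


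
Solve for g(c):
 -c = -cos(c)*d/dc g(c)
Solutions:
 g(c) = C1 + Integral(c/cos(c), c)


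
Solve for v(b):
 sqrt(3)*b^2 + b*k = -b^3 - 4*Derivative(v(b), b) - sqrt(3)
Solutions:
 v(b) = C1 - b^4/16 - sqrt(3)*b^3/12 - b^2*k/8 - sqrt(3)*b/4


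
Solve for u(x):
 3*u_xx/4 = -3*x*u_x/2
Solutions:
 u(x) = C1 + C2*erf(x)


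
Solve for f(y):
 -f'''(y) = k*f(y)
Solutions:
 f(y) = C1*exp(y*(-k)^(1/3)) + C2*exp(y*(-k)^(1/3)*(-1 + sqrt(3)*I)/2) + C3*exp(-y*(-k)^(1/3)*(1 + sqrt(3)*I)/2)


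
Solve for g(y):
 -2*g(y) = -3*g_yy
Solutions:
 g(y) = C1*exp(-sqrt(6)*y/3) + C2*exp(sqrt(6)*y/3)


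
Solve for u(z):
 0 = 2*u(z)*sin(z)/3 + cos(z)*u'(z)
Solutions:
 u(z) = C1*cos(z)^(2/3)


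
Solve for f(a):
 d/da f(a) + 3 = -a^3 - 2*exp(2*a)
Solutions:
 f(a) = C1 - a^4/4 - 3*a - exp(2*a)


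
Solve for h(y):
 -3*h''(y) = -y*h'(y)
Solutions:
 h(y) = C1 + C2*erfi(sqrt(6)*y/6)


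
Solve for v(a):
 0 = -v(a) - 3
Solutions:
 v(a) = -3


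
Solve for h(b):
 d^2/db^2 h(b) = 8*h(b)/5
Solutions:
 h(b) = C1*exp(-2*sqrt(10)*b/5) + C2*exp(2*sqrt(10)*b/5)


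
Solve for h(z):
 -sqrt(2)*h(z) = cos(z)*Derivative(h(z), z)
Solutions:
 h(z) = C1*(sin(z) - 1)^(sqrt(2)/2)/(sin(z) + 1)^(sqrt(2)/2)


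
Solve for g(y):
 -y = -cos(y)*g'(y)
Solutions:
 g(y) = C1 + Integral(y/cos(y), y)


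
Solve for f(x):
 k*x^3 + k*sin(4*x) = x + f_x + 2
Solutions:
 f(x) = C1 + k*x^4/4 - k*cos(4*x)/4 - x^2/2 - 2*x


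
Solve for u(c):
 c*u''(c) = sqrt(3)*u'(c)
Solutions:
 u(c) = C1 + C2*c^(1 + sqrt(3))


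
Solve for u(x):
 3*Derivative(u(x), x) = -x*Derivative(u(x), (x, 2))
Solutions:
 u(x) = C1 + C2/x^2


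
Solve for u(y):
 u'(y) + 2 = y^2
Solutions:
 u(y) = C1 + y^3/3 - 2*y


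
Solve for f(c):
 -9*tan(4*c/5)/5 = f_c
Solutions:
 f(c) = C1 + 9*log(cos(4*c/5))/4


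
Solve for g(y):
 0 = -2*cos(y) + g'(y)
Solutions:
 g(y) = C1 + 2*sin(y)


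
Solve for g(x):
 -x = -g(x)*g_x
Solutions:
 g(x) = -sqrt(C1 + x^2)
 g(x) = sqrt(C1 + x^2)


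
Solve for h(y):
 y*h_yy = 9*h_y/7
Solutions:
 h(y) = C1 + C2*y^(16/7)


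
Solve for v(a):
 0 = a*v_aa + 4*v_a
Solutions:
 v(a) = C1 + C2/a^3


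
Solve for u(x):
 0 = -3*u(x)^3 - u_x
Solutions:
 u(x) = -sqrt(2)*sqrt(-1/(C1 - 3*x))/2
 u(x) = sqrt(2)*sqrt(-1/(C1 - 3*x))/2


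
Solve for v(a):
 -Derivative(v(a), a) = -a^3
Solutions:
 v(a) = C1 + a^4/4


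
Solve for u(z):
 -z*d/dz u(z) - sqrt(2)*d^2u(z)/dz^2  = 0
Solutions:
 u(z) = C1 + C2*erf(2^(1/4)*z/2)


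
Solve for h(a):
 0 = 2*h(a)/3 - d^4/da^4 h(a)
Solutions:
 h(a) = C1*exp(-2^(1/4)*3^(3/4)*a/3) + C2*exp(2^(1/4)*3^(3/4)*a/3) + C3*sin(2^(1/4)*3^(3/4)*a/3) + C4*cos(2^(1/4)*3^(3/4)*a/3)


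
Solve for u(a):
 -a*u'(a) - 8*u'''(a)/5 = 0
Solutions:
 u(a) = C1 + Integral(C2*airyai(-5^(1/3)*a/2) + C3*airybi(-5^(1/3)*a/2), a)


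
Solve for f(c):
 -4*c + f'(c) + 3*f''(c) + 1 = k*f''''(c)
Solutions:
 f(c) = C1 + C2*exp(-2^(1/3)*c*(2^(1/3)*(sqrt((1 - 4/k)/k^2) - 1/k)^(1/3)/2 + 1/(k*(sqrt((1 - 4/k)/k^2) - 1/k)^(1/3)))) + C3*exp(2^(1/3)*c*(2^(1/3)*(sqrt((1 - 4/k)/k^2) - 1/k)^(1/3)/4 - 2^(1/3)*sqrt(3)*I*(sqrt((1 - 4/k)/k^2) - 1/k)^(1/3)/4 - 2/(k*(-1 + sqrt(3)*I)*(sqrt((1 - 4/k)/k^2) - 1/k)^(1/3)))) + C4*exp(2^(1/3)*c*(2^(1/3)*(sqrt((1 - 4/k)/k^2) - 1/k)^(1/3)/4 + 2^(1/3)*sqrt(3)*I*(sqrt((1 - 4/k)/k^2) - 1/k)^(1/3)/4 + 2/(k*(1 + sqrt(3)*I)*(sqrt((1 - 4/k)/k^2) - 1/k)^(1/3)))) + 2*c^2 - 13*c


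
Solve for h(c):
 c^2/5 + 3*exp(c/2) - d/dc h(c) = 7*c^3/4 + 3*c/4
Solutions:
 h(c) = C1 - 7*c^4/16 + c^3/15 - 3*c^2/8 + 6*exp(c/2)


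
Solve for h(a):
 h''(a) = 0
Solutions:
 h(a) = C1 + C2*a


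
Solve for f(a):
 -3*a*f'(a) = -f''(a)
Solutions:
 f(a) = C1 + C2*erfi(sqrt(6)*a/2)


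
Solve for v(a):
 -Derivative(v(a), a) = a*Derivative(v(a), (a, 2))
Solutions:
 v(a) = C1 + C2*log(a)


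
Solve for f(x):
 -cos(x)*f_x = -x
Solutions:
 f(x) = C1 + Integral(x/cos(x), x)


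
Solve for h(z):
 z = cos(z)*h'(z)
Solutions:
 h(z) = C1 + Integral(z/cos(z), z)


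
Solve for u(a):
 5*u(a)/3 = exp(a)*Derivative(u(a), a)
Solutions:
 u(a) = C1*exp(-5*exp(-a)/3)


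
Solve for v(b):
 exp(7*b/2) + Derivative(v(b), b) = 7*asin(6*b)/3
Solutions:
 v(b) = C1 + 7*b*asin(6*b)/3 + 7*sqrt(1 - 36*b^2)/18 - 2*exp(7*b/2)/7


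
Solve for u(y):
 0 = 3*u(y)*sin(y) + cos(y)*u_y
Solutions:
 u(y) = C1*cos(y)^3


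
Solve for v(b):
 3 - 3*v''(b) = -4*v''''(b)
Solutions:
 v(b) = C1 + C2*b + C3*exp(-sqrt(3)*b/2) + C4*exp(sqrt(3)*b/2) + b^2/2


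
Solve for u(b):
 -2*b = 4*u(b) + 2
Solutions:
 u(b) = -b/2 - 1/2


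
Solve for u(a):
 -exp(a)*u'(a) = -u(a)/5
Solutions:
 u(a) = C1*exp(-exp(-a)/5)


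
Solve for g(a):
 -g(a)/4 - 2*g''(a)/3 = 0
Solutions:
 g(a) = C1*sin(sqrt(6)*a/4) + C2*cos(sqrt(6)*a/4)


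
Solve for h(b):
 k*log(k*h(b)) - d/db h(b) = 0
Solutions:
 li(k*h(b))/k = C1 + b*k


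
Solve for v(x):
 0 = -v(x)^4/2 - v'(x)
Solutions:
 v(x) = 2^(1/3)*(1/(C1 + 3*x))^(1/3)
 v(x) = 2^(1/3)*(-3^(2/3) - 3*3^(1/6)*I)*(1/(C1 + x))^(1/3)/6
 v(x) = 2^(1/3)*(-3^(2/3) + 3*3^(1/6)*I)*(1/(C1 + x))^(1/3)/6


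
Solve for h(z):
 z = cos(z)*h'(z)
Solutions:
 h(z) = C1 + Integral(z/cos(z), z)


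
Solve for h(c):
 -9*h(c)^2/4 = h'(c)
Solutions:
 h(c) = 4/(C1 + 9*c)


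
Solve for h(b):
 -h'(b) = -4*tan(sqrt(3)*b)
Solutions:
 h(b) = C1 - 4*sqrt(3)*log(cos(sqrt(3)*b))/3


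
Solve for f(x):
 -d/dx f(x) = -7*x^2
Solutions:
 f(x) = C1 + 7*x^3/3


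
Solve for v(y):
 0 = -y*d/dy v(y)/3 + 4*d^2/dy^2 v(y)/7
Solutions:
 v(y) = C1 + C2*erfi(sqrt(42)*y/12)


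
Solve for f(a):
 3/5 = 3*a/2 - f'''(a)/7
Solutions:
 f(a) = C1 + C2*a + C3*a^2 + 7*a^4/16 - 7*a^3/10


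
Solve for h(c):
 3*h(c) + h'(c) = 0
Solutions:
 h(c) = C1*exp(-3*c)


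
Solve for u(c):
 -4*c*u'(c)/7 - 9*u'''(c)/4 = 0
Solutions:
 u(c) = C1 + Integral(C2*airyai(-2*294^(1/3)*c/21) + C3*airybi(-2*294^(1/3)*c/21), c)


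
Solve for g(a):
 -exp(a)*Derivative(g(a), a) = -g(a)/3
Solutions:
 g(a) = C1*exp(-exp(-a)/3)


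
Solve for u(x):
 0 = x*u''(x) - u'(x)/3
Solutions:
 u(x) = C1 + C2*x^(4/3)


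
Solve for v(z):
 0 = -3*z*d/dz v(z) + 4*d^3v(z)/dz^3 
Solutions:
 v(z) = C1 + Integral(C2*airyai(6^(1/3)*z/2) + C3*airybi(6^(1/3)*z/2), z)


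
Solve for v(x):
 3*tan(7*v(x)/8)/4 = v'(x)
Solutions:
 v(x) = -8*asin(C1*exp(21*x/32))/7 + 8*pi/7
 v(x) = 8*asin(C1*exp(21*x/32))/7


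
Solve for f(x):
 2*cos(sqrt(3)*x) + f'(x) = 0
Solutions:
 f(x) = C1 - 2*sqrt(3)*sin(sqrt(3)*x)/3


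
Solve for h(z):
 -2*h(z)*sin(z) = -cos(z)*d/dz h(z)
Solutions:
 h(z) = C1/cos(z)^2


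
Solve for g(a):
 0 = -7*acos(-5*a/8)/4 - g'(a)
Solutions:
 g(a) = C1 - 7*a*acos(-5*a/8)/4 - 7*sqrt(64 - 25*a^2)/20


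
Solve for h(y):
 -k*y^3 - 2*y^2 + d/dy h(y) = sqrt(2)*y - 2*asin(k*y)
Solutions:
 h(y) = C1 + k*y^4/4 + 2*y^3/3 + sqrt(2)*y^2/2 - 2*Piecewise((y*asin(k*y) + sqrt(-k^2*y^2 + 1)/k, Ne(k, 0)), (0, True))


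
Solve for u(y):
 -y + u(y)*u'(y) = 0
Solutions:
 u(y) = -sqrt(C1 + y^2)
 u(y) = sqrt(C1 + y^2)


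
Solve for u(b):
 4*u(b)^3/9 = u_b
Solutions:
 u(b) = -3*sqrt(2)*sqrt(-1/(C1 + 4*b))/2
 u(b) = 3*sqrt(2)*sqrt(-1/(C1 + 4*b))/2


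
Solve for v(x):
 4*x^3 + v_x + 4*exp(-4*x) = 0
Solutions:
 v(x) = C1 - x^4 + exp(-4*x)


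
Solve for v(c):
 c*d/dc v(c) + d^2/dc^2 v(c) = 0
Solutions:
 v(c) = C1 + C2*erf(sqrt(2)*c/2)


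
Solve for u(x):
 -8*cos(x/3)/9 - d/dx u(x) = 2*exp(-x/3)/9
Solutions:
 u(x) = C1 - 8*sin(x/3)/3 + 2*exp(-x/3)/3


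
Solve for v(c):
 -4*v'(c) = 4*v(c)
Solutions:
 v(c) = C1*exp(-c)


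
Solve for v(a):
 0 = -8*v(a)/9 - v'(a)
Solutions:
 v(a) = C1*exp(-8*a/9)


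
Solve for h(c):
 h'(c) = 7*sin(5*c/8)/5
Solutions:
 h(c) = C1 - 56*cos(5*c/8)/25


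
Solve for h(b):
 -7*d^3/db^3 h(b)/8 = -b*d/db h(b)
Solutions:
 h(b) = C1 + Integral(C2*airyai(2*7^(2/3)*b/7) + C3*airybi(2*7^(2/3)*b/7), b)


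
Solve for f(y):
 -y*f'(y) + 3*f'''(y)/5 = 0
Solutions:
 f(y) = C1 + Integral(C2*airyai(3^(2/3)*5^(1/3)*y/3) + C3*airybi(3^(2/3)*5^(1/3)*y/3), y)


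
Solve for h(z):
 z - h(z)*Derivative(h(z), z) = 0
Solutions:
 h(z) = -sqrt(C1 + z^2)
 h(z) = sqrt(C1 + z^2)


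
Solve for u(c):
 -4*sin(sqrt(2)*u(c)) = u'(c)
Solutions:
 u(c) = sqrt(2)*(pi - acos((-exp(2*sqrt(2)*C1) - exp(8*sqrt(2)*c))/(exp(2*sqrt(2)*C1) - exp(8*sqrt(2)*c)))/2)
 u(c) = sqrt(2)*acos((-exp(2*sqrt(2)*C1) - exp(8*sqrt(2)*c))/(exp(2*sqrt(2)*C1) - exp(8*sqrt(2)*c)))/2


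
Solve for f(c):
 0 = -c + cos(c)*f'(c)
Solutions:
 f(c) = C1 + Integral(c/cos(c), c)


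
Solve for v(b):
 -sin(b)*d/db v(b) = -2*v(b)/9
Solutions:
 v(b) = C1*(cos(b) - 1)^(1/9)/(cos(b) + 1)^(1/9)


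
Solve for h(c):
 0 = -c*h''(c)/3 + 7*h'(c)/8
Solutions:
 h(c) = C1 + C2*c^(29/8)


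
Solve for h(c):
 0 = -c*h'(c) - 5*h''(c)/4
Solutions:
 h(c) = C1 + C2*erf(sqrt(10)*c/5)


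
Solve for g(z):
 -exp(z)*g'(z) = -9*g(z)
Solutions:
 g(z) = C1*exp(-9*exp(-z))


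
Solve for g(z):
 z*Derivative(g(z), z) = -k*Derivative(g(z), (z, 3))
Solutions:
 g(z) = C1 + Integral(C2*airyai(z*(-1/k)^(1/3)) + C3*airybi(z*(-1/k)^(1/3)), z)


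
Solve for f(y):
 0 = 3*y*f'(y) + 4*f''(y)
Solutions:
 f(y) = C1 + C2*erf(sqrt(6)*y/4)


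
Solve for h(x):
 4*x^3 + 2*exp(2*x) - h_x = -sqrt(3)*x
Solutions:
 h(x) = C1 + x^4 + sqrt(3)*x^2/2 + exp(2*x)


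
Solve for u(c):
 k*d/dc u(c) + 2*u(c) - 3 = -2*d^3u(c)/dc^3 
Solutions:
 u(c) = C1*exp(2^(1/3)*c*(k/((-3^(1/3) + 3^(5/6)*I)*(sqrt(3)*sqrt(k^3/2 + 27) + 9)^(1/3)) + 6^(1/3)*(sqrt(3)*sqrt(k^3/2 + 27) + 9)^(1/3)/12 - 2^(1/3)*3^(5/6)*I*(sqrt(3)*sqrt(k^3/2 + 27) + 9)^(1/3)/12)) + C2*exp(2^(1/3)*c*(-k/((3^(1/3) + 3^(5/6)*I)*(sqrt(3)*sqrt(k^3/2 + 27) + 9)^(1/3)) + 6^(1/3)*(sqrt(3)*sqrt(k^3/2 + 27) + 9)^(1/3)/12 + 2^(1/3)*3^(5/6)*I*(sqrt(3)*sqrt(k^3/2 + 27) + 9)^(1/3)/12)) + C3*exp(6^(1/3)*c*(3^(1/3)*k/(sqrt(3)*sqrt(k^3/2 + 27) + 9)^(1/3) - 2^(1/3)*(sqrt(3)*sqrt(k^3/2 + 27) + 9)^(1/3))/6) + 3/2


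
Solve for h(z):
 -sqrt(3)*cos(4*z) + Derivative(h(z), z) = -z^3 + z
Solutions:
 h(z) = C1 - z^4/4 + z^2/2 + sqrt(3)*sin(4*z)/4


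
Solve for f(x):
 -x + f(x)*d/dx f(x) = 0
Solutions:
 f(x) = -sqrt(C1 + x^2)
 f(x) = sqrt(C1 + x^2)


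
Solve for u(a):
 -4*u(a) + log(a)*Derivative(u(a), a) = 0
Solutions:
 u(a) = C1*exp(4*li(a))


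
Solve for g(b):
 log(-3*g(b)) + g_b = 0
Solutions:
 Integral(1/(log(-_y) + log(3)), (_y, g(b))) = C1 - b


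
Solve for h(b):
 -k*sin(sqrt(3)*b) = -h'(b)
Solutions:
 h(b) = C1 - sqrt(3)*k*cos(sqrt(3)*b)/3


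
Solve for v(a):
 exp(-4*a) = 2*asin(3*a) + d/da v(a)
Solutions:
 v(a) = C1 - 2*a*asin(3*a) - 2*sqrt(1 - 9*a^2)/3 - exp(-4*a)/4


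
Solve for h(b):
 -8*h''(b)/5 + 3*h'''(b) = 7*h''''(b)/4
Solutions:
 h(b) = C1 + C2*b + (C3*sin(2*sqrt(55)*b/35) + C4*cos(2*sqrt(55)*b/35))*exp(6*b/7)


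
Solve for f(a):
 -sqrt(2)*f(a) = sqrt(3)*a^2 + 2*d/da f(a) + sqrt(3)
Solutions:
 f(a) = C1*exp(-sqrt(2)*a/2) - sqrt(6)*a^2/2 + 2*sqrt(3)*a - 5*sqrt(6)/2


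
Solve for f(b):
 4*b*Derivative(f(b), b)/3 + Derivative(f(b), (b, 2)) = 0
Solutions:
 f(b) = C1 + C2*erf(sqrt(6)*b/3)


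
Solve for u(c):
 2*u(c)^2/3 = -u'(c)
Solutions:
 u(c) = 3/(C1 + 2*c)


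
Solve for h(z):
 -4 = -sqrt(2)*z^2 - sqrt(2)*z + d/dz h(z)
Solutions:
 h(z) = C1 + sqrt(2)*z^3/3 + sqrt(2)*z^2/2 - 4*z


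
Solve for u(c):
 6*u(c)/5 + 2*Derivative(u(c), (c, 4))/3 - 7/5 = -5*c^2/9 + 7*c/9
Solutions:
 u(c) = -25*c^2/54 + 35*c/54 + (C1*sin(5^(3/4)*sqrt(6)*c/10) + C2*cos(5^(3/4)*sqrt(6)*c/10))*exp(-5^(3/4)*sqrt(6)*c/10) + (C3*sin(5^(3/4)*sqrt(6)*c/10) + C4*cos(5^(3/4)*sqrt(6)*c/10))*exp(5^(3/4)*sqrt(6)*c/10) + 7/6


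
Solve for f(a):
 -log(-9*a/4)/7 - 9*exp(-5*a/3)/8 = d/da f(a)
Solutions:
 f(a) = C1 - a*log(-a)/7 + a*(-2*log(3) + 1 + 2*log(2))/7 + 27*exp(-5*a/3)/40


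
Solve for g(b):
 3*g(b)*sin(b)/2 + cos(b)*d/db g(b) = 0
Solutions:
 g(b) = C1*cos(b)^(3/2)


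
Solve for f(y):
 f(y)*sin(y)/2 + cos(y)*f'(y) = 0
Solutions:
 f(y) = C1*sqrt(cos(y))


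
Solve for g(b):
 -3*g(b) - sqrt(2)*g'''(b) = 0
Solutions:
 g(b) = C3*exp(-2^(5/6)*3^(1/3)*b/2) + (C1*sin(6^(5/6)*b/4) + C2*cos(6^(5/6)*b/4))*exp(2^(5/6)*3^(1/3)*b/4)


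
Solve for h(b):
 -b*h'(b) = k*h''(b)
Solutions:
 h(b) = C1 + C2*sqrt(k)*erf(sqrt(2)*b*sqrt(1/k)/2)


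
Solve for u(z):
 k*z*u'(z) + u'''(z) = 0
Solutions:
 u(z) = C1 + Integral(C2*airyai(z*(-k)^(1/3)) + C3*airybi(z*(-k)^(1/3)), z)


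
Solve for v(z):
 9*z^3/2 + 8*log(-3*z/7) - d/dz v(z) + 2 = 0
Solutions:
 v(z) = C1 + 9*z^4/8 + 8*z*log(-z) + 2*z*(-4*log(7) - 3 + 4*log(3))


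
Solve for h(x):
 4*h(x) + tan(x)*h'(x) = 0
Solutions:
 h(x) = C1/sin(x)^4


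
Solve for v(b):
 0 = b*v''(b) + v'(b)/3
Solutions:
 v(b) = C1 + C2*b^(2/3)


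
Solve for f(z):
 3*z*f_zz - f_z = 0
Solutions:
 f(z) = C1 + C2*z^(4/3)


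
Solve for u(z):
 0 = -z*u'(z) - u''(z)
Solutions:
 u(z) = C1 + C2*erf(sqrt(2)*z/2)


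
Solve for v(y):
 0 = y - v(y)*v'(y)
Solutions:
 v(y) = -sqrt(C1 + y^2)
 v(y) = sqrt(C1 + y^2)


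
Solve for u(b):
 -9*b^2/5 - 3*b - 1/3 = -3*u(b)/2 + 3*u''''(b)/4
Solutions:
 u(b) = C1*exp(-2^(1/4)*b) + C2*exp(2^(1/4)*b) + C3*sin(2^(1/4)*b) + C4*cos(2^(1/4)*b) + 6*b^2/5 + 2*b + 2/9


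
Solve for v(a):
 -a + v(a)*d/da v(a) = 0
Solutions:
 v(a) = -sqrt(C1 + a^2)
 v(a) = sqrt(C1 + a^2)


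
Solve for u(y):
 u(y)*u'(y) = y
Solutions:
 u(y) = -sqrt(C1 + y^2)
 u(y) = sqrt(C1 + y^2)


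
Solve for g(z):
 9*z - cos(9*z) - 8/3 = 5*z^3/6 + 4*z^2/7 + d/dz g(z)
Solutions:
 g(z) = C1 - 5*z^4/24 - 4*z^3/21 + 9*z^2/2 - 8*z/3 - sin(9*z)/9


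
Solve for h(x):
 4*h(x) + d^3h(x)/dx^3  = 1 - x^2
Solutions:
 h(x) = C3*exp(-2^(2/3)*x) - x^2/4 + (C1*sin(2^(2/3)*sqrt(3)*x/2) + C2*cos(2^(2/3)*sqrt(3)*x/2))*exp(2^(2/3)*x/2) + 1/4


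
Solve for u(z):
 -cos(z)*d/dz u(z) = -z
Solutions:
 u(z) = C1 + Integral(z/cos(z), z)


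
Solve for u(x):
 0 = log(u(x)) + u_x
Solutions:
 li(u(x)) = C1 - x


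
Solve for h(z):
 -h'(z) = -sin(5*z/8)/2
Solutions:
 h(z) = C1 - 4*cos(5*z/8)/5


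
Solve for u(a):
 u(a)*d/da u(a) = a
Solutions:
 u(a) = -sqrt(C1 + a^2)
 u(a) = sqrt(C1 + a^2)


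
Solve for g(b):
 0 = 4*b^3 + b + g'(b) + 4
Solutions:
 g(b) = C1 - b^4 - b^2/2 - 4*b


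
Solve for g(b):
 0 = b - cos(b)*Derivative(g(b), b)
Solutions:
 g(b) = C1 + Integral(b/cos(b), b)


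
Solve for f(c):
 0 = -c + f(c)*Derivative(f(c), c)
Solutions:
 f(c) = -sqrt(C1 + c^2)
 f(c) = sqrt(C1 + c^2)


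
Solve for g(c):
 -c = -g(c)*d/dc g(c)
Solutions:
 g(c) = -sqrt(C1 + c^2)
 g(c) = sqrt(C1 + c^2)


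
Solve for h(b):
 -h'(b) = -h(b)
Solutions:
 h(b) = C1*exp(b)


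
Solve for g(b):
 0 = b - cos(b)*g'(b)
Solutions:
 g(b) = C1 + Integral(b/cos(b), b)


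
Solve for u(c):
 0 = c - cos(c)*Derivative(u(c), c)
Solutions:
 u(c) = C1 + Integral(c/cos(c), c)


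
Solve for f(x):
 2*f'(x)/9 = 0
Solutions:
 f(x) = C1


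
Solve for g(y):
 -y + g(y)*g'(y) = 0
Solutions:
 g(y) = -sqrt(C1 + y^2)
 g(y) = sqrt(C1 + y^2)


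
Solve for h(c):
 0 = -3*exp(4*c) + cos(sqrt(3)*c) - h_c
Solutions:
 h(c) = C1 - 3*exp(4*c)/4 + sqrt(3)*sin(sqrt(3)*c)/3


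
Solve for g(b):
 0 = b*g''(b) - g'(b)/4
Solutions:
 g(b) = C1 + C2*b^(5/4)


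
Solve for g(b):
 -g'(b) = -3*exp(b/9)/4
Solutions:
 g(b) = C1 + 27*exp(b/9)/4


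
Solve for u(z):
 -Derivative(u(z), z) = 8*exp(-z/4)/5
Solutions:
 u(z) = C1 + 32*exp(-z/4)/5


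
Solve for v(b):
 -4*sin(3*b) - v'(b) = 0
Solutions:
 v(b) = C1 + 4*cos(3*b)/3


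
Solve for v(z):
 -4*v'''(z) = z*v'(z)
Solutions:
 v(z) = C1 + Integral(C2*airyai(-2^(1/3)*z/2) + C3*airybi(-2^(1/3)*z/2), z)


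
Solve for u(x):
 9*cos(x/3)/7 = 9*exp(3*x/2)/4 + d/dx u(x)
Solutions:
 u(x) = C1 - 3*exp(3*x/2)/2 + 27*sin(x/3)/7


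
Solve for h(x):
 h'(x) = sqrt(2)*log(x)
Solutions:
 h(x) = C1 + sqrt(2)*x*log(x) - sqrt(2)*x


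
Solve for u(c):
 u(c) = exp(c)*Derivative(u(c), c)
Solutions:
 u(c) = C1*exp(-exp(-c))


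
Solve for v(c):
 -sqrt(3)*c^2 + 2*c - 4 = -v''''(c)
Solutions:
 v(c) = C1 + C2*c + C3*c^2 + C4*c^3 + sqrt(3)*c^6/360 - c^5/60 + c^4/6


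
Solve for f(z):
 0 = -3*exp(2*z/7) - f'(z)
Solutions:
 f(z) = C1 - 21*exp(2*z/7)/2


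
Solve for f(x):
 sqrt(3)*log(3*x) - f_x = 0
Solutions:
 f(x) = C1 + sqrt(3)*x*log(x) - sqrt(3)*x + sqrt(3)*x*log(3)


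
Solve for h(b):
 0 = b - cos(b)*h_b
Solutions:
 h(b) = C1 + Integral(b/cos(b), b)


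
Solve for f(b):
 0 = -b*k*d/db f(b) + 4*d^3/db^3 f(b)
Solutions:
 f(b) = C1 + Integral(C2*airyai(2^(1/3)*b*k^(1/3)/2) + C3*airybi(2^(1/3)*b*k^(1/3)/2), b)


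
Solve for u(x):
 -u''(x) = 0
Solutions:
 u(x) = C1 + C2*x


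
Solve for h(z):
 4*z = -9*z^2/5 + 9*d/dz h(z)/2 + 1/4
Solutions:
 h(z) = C1 + 2*z^3/15 + 4*z^2/9 - z/18


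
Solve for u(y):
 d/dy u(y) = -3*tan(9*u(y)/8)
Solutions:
 u(y) = -8*asin(C1*exp(-27*y/8))/9 + 8*pi/9
 u(y) = 8*asin(C1*exp(-27*y/8))/9


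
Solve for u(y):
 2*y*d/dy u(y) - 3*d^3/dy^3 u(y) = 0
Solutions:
 u(y) = C1 + Integral(C2*airyai(2^(1/3)*3^(2/3)*y/3) + C3*airybi(2^(1/3)*3^(2/3)*y/3), y)


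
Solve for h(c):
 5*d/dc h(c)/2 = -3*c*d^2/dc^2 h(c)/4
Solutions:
 h(c) = C1 + C2/c^(7/3)


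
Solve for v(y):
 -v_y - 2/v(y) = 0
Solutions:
 v(y) = -sqrt(C1 - 4*y)
 v(y) = sqrt(C1 - 4*y)


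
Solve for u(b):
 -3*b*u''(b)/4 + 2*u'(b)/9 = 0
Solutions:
 u(b) = C1 + C2*b^(35/27)


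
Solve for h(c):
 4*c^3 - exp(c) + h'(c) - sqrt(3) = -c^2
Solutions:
 h(c) = C1 - c^4 - c^3/3 + sqrt(3)*c + exp(c)


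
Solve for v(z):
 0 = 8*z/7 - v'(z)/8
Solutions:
 v(z) = C1 + 32*z^2/7


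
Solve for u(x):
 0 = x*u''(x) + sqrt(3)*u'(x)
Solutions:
 u(x) = C1 + C2*x^(1 - sqrt(3))


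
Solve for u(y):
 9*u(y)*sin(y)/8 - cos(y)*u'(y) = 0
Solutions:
 u(y) = C1/cos(y)^(9/8)


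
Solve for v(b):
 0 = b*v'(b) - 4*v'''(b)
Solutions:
 v(b) = C1 + Integral(C2*airyai(2^(1/3)*b/2) + C3*airybi(2^(1/3)*b/2), b)


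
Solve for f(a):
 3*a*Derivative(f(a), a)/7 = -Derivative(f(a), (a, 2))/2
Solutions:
 f(a) = C1 + C2*erf(sqrt(21)*a/7)


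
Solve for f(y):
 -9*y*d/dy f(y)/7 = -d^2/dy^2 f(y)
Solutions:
 f(y) = C1 + C2*erfi(3*sqrt(14)*y/14)


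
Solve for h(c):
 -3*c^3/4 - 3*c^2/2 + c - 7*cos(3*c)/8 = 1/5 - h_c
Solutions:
 h(c) = C1 + 3*c^4/16 + c^3/2 - c^2/2 + c/5 + 7*sin(3*c)/24


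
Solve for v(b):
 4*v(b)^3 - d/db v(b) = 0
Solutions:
 v(b) = -sqrt(2)*sqrt(-1/(C1 + 4*b))/2
 v(b) = sqrt(2)*sqrt(-1/(C1 + 4*b))/2


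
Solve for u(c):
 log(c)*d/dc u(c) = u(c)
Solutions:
 u(c) = C1*exp(li(c))


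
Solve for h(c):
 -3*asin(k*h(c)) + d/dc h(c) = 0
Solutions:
 Integral(1/asin(_y*k), (_y, h(c))) = C1 + 3*c


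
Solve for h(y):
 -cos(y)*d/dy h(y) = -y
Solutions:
 h(y) = C1 + Integral(y/cos(y), y)


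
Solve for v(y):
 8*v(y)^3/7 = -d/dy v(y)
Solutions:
 v(y) = -sqrt(14)*sqrt(-1/(C1 - 8*y))/2
 v(y) = sqrt(14)*sqrt(-1/(C1 - 8*y))/2


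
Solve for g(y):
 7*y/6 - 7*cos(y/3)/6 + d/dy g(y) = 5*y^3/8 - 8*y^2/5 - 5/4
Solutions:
 g(y) = C1 + 5*y^4/32 - 8*y^3/15 - 7*y^2/12 - 5*y/4 + 7*sin(y/3)/2


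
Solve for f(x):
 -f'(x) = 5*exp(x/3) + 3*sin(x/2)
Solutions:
 f(x) = C1 - 15*exp(x/3) + 6*cos(x/2)


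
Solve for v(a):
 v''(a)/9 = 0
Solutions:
 v(a) = C1 + C2*a


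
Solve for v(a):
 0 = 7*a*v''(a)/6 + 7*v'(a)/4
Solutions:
 v(a) = C1 + C2/sqrt(a)


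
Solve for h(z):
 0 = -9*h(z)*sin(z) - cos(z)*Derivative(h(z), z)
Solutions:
 h(z) = C1*cos(z)^9


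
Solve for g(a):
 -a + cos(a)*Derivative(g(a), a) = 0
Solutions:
 g(a) = C1 + Integral(a/cos(a), a)


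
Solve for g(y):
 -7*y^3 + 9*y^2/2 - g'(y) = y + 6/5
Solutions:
 g(y) = C1 - 7*y^4/4 + 3*y^3/2 - y^2/2 - 6*y/5


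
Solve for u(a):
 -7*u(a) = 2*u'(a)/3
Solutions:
 u(a) = C1*exp(-21*a/2)


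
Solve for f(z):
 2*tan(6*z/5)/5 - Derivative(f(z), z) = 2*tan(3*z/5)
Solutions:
 f(z) = C1 + 10*log(cos(3*z/5))/3 - log(cos(6*z/5))/3


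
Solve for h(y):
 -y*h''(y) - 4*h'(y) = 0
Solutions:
 h(y) = C1 + C2/y^3


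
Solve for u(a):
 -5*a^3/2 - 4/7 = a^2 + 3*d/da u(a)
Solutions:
 u(a) = C1 - 5*a^4/24 - a^3/9 - 4*a/21


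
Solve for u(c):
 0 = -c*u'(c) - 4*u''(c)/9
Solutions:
 u(c) = C1 + C2*erf(3*sqrt(2)*c/4)


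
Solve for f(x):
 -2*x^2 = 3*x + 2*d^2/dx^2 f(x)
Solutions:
 f(x) = C1 + C2*x - x^4/12 - x^3/4


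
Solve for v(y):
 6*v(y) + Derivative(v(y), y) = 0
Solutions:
 v(y) = C1*exp(-6*y)


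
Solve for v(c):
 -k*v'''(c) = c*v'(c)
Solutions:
 v(c) = C1 + Integral(C2*airyai(c*(-1/k)^(1/3)) + C3*airybi(c*(-1/k)^(1/3)), c)


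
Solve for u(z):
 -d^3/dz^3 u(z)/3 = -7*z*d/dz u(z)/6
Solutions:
 u(z) = C1 + Integral(C2*airyai(2^(2/3)*7^(1/3)*z/2) + C3*airybi(2^(2/3)*7^(1/3)*z/2), z)


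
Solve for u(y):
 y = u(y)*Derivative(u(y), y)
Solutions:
 u(y) = -sqrt(C1 + y^2)
 u(y) = sqrt(C1 + y^2)


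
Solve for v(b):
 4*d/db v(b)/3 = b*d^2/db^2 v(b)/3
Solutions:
 v(b) = C1 + C2*b^5


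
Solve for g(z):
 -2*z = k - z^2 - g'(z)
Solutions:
 g(z) = C1 + k*z - z^3/3 + z^2


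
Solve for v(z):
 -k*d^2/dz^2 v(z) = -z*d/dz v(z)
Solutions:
 v(z) = C1 + C2*erf(sqrt(2)*z*sqrt(-1/k)/2)/sqrt(-1/k)


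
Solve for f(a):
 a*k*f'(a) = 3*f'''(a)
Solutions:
 f(a) = C1 + Integral(C2*airyai(3^(2/3)*a*k^(1/3)/3) + C3*airybi(3^(2/3)*a*k^(1/3)/3), a)


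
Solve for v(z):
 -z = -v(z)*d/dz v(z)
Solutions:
 v(z) = -sqrt(C1 + z^2)
 v(z) = sqrt(C1 + z^2)


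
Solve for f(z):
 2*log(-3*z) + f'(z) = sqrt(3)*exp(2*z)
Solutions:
 f(z) = C1 - 2*z*log(-z) + 2*z*(1 - log(3)) + sqrt(3)*exp(2*z)/2


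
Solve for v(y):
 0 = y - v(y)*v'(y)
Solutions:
 v(y) = -sqrt(C1 + y^2)
 v(y) = sqrt(C1 + y^2)


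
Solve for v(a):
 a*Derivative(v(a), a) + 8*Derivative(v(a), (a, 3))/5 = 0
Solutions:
 v(a) = C1 + Integral(C2*airyai(-5^(1/3)*a/2) + C3*airybi(-5^(1/3)*a/2), a)


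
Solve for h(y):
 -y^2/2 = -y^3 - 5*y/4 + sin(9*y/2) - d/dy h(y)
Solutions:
 h(y) = C1 - y^4/4 + y^3/6 - 5*y^2/8 - 2*cos(9*y/2)/9


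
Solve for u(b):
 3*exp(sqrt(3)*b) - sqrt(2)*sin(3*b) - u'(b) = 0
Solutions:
 u(b) = C1 + sqrt(3)*exp(sqrt(3)*b) + sqrt(2)*cos(3*b)/3


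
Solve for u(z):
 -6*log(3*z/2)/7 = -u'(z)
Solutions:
 u(z) = C1 + 6*z*log(z)/7 - 6*z/7 - 6*z*log(2)/7 + 6*z*log(3)/7


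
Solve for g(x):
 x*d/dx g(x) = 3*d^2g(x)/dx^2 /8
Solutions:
 g(x) = C1 + C2*erfi(2*sqrt(3)*x/3)


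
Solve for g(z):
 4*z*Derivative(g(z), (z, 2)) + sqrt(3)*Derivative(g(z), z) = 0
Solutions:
 g(z) = C1 + C2*z^(1 - sqrt(3)/4)


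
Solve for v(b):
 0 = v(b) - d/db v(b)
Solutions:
 v(b) = C1*exp(b)


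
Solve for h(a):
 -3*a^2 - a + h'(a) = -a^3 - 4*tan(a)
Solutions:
 h(a) = C1 - a^4/4 + a^3 + a^2/2 + 4*log(cos(a))


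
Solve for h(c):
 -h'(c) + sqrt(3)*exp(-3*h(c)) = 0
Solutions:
 h(c) = log(C1 + 3*sqrt(3)*c)/3
 h(c) = log((-3^(1/3) - 3^(5/6)*I)*(C1 + sqrt(3)*c)^(1/3)/2)
 h(c) = log((-3^(1/3) + 3^(5/6)*I)*(C1 + sqrt(3)*c)^(1/3)/2)


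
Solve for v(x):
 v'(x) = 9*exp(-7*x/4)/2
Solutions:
 v(x) = C1 - 18*exp(-7*x/4)/7


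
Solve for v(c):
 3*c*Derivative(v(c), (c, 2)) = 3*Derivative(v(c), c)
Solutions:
 v(c) = C1 + C2*c^2


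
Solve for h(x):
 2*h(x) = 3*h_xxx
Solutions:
 h(x) = C3*exp(2^(1/3)*3^(2/3)*x/3) + (C1*sin(2^(1/3)*3^(1/6)*x/2) + C2*cos(2^(1/3)*3^(1/6)*x/2))*exp(-2^(1/3)*3^(2/3)*x/6)


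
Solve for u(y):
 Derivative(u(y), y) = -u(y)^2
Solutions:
 u(y) = 1/(C1 + y)


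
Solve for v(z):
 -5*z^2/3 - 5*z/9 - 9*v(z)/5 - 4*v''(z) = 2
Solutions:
 v(z) = C1*sin(3*sqrt(5)*z/10) + C2*cos(3*sqrt(5)*z/10) - 25*z^2/27 - 25*z/81 + 730/243


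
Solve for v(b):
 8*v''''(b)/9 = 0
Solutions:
 v(b) = C1 + C2*b + C3*b^2 + C4*b^3


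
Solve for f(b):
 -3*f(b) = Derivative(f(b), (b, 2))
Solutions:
 f(b) = C1*sin(sqrt(3)*b) + C2*cos(sqrt(3)*b)


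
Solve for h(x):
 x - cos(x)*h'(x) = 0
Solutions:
 h(x) = C1 + Integral(x/cos(x), x)


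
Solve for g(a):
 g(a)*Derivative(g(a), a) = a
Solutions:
 g(a) = -sqrt(C1 + a^2)
 g(a) = sqrt(C1 + a^2)


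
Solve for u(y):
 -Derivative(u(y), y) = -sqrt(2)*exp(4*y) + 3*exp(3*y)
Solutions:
 u(y) = C1 + sqrt(2)*exp(4*y)/4 - exp(3*y)


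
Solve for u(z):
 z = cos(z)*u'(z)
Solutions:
 u(z) = C1 + Integral(z/cos(z), z)


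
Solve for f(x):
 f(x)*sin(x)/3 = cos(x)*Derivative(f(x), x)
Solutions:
 f(x) = C1/cos(x)^(1/3)


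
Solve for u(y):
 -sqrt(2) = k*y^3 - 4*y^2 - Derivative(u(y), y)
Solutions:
 u(y) = C1 + k*y^4/4 - 4*y^3/3 + sqrt(2)*y


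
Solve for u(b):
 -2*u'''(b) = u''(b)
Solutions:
 u(b) = C1 + C2*b + C3*exp(-b/2)


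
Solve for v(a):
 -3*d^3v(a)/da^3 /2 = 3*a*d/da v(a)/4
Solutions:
 v(a) = C1 + Integral(C2*airyai(-2^(2/3)*a/2) + C3*airybi(-2^(2/3)*a/2), a)


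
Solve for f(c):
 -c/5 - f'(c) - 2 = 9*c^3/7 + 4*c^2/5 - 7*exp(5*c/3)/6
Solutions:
 f(c) = C1 - 9*c^4/28 - 4*c^3/15 - c^2/10 - 2*c + 7*exp(5*c/3)/10


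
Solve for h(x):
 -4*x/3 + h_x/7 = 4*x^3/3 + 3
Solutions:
 h(x) = C1 + 7*x^4/3 + 14*x^2/3 + 21*x


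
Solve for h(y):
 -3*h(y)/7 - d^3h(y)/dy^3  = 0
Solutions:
 h(y) = C3*exp(-3^(1/3)*7^(2/3)*y/7) + (C1*sin(3^(5/6)*7^(2/3)*y/14) + C2*cos(3^(5/6)*7^(2/3)*y/14))*exp(3^(1/3)*7^(2/3)*y/14)


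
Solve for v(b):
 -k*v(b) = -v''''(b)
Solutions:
 v(b) = C1*exp(-b*k^(1/4)) + C2*exp(b*k^(1/4)) + C3*exp(-I*b*k^(1/4)) + C4*exp(I*b*k^(1/4))


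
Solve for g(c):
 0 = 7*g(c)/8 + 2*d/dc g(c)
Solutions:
 g(c) = C1*exp(-7*c/16)


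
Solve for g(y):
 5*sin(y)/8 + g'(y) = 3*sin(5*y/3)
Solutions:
 g(y) = C1 + 5*cos(y)/8 - 9*cos(5*y/3)/5


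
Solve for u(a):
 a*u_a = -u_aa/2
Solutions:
 u(a) = C1 + C2*erf(a)


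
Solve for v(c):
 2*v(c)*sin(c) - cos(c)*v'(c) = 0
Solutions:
 v(c) = C1/cos(c)^2


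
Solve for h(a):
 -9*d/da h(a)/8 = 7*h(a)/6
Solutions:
 h(a) = C1*exp(-28*a/27)


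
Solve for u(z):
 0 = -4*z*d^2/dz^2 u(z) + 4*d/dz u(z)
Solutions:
 u(z) = C1 + C2*z^2


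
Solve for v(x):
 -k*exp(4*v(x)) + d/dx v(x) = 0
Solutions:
 v(x) = log(-(-1/(C1 + 4*k*x))^(1/4))
 v(x) = log(-1/(C1 + 4*k*x))/4
 v(x) = log(-I*(-1/(C1 + 4*k*x))^(1/4))
 v(x) = log(I*(-1/(C1 + 4*k*x))^(1/4))


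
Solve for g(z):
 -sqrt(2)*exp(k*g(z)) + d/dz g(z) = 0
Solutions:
 g(z) = Piecewise((log(-1/(C1*k + sqrt(2)*k*z))/k, Ne(k, 0)), (nan, True))
 g(z) = Piecewise((C1 + sqrt(2)*z, Eq(k, 0)), (nan, True))


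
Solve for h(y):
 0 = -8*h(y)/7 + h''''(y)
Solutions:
 h(y) = C1*exp(-14^(3/4)*y/7) + C2*exp(14^(3/4)*y/7) + C3*sin(14^(3/4)*y/7) + C4*cos(14^(3/4)*y/7)


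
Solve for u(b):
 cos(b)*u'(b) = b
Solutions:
 u(b) = C1 + Integral(b/cos(b), b)


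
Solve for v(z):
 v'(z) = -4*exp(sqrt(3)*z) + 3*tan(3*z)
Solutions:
 v(z) = C1 - 4*sqrt(3)*exp(sqrt(3)*z)/3 - log(cos(3*z))


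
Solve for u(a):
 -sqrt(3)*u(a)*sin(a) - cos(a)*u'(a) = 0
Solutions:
 u(a) = C1*cos(a)^(sqrt(3))


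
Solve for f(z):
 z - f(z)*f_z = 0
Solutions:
 f(z) = -sqrt(C1 + z^2)
 f(z) = sqrt(C1 + z^2)


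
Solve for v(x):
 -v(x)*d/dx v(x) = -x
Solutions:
 v(x) = -sqrt(C1 + x^2)
 v(x) = sqrt(C1 + x^2)


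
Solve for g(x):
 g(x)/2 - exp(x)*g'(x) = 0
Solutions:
 g(x) = C1*exp(-exp(-x)/2)


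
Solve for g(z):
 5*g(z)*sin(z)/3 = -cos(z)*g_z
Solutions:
 g(z) = C1*cos(z)^(5/3)


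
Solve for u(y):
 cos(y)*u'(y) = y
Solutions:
 u(y) = C1 + Integral(y/cos(y), y)


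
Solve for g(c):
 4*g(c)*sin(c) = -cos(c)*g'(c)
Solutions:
 g(c) = C1*cos(c)^4


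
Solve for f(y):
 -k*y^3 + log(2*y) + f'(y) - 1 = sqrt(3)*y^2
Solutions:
 f(y) = C1 + k*y^4/4 + sqrt(3)*y^3/3 - y*log(y) - y*log(2) + 2*y


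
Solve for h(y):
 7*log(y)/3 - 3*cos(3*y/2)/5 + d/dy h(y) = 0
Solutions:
 h(y) = C1 - 7*y*log(y)/3 + 7*y/3 + 2*sin(3*y/2)/5


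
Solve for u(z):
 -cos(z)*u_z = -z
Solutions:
 u(z) = C1 + Integral(z/cos(z), z)


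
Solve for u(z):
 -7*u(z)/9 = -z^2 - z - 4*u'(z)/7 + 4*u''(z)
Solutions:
 u(z) = 9*z^2/7 + 1089*z/343 + (C1*sin(sqrt(334)*z/42) + C2*cos(sqrt(334)*z/42))*exp(z/14) - 183060/16807


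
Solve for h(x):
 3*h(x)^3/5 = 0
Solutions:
 h(x) = 0


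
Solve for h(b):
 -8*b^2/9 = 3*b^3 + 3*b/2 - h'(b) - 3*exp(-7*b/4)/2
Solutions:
 h(b) = C1 + 3*b^4/4 + 8*b^3/27 + 3*b^2/4 + 6*exp(-7*b/4)/7


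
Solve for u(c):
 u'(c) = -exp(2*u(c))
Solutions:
 u(c) = log(-sqrt(-1/(C1 - c))) - log(2)/2
 u(c) = log(-1/(C1 - c))/2 - log(2)/2


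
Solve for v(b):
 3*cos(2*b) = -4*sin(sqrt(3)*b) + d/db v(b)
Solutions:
 v(b) = C1 + 3*sin(2*b)/2 - 4*sqrt(3)*cos(sqrt(3)*b)/3


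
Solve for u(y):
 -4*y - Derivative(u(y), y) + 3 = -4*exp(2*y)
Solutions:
 u(y) = C1 - 2*y^2 + 3*y + 2*exp(2*y)


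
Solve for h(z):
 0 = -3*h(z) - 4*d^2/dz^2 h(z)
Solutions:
 h(z) = C1*sin(sqrt(3)*z/2) + C2*cos(sqrt(3)*z/2)


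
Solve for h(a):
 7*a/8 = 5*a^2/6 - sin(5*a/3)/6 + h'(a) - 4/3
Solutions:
 h(a) = C1 - 5*a^3/18 + 7*a^2/16 + 4*a/3 - cos(5*a/3)/10


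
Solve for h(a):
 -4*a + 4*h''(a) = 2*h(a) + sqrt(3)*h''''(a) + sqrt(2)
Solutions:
 h(a) = C1*exp(-sqrt(3)*a*sqrt(-sqrt(6)*sqrt(2 - sqrt(3)) + 2*sqrt(3))/3) + C2*exp(sqrt(3)*a*sqrt(-sqrt(6)*sqrt(2 - sqrt(3)) + 2*sqrt(3))/3) + C3*exp(-sqrt(3)*a*sqrt(sqrt(6)*sqrt(2 - sqrt(3)) + 2*sqrt(3))/3) + C4*exp(sqrt(3)*a*sqrt(sqrt(6)*sqrt(2 - sqrt(3)) + 2*sqrt(3))/3) - 2*a - sqrt(2)/2


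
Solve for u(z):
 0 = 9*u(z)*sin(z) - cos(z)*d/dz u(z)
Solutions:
 u(z) = C1/cos(z)^9


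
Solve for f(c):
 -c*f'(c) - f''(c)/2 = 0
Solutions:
 f(c) = C1 + C2*erf(c)


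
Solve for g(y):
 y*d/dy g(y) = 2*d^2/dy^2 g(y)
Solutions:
 g(y) = C1 + C2*erfi(y/2)


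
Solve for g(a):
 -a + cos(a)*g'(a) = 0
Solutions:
 g(a) = C1 + Integral(a/cos(a), a)


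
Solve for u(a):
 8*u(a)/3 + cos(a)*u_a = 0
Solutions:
 u(a) = C1*(sin(a) - 1)^(4/3)/(sin(a) + 1)^(4/3)


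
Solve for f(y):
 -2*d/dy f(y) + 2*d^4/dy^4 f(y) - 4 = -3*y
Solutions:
 f(y) = C1 + C4*exp(y) + 3*y^2/4 - 2*y + (C2*sin(sqrt(3)*y/2) + C3*cos(sqrt(3)*y/2))*exp(-y/2)


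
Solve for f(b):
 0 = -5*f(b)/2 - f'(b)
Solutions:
 f(b) = C1*exp(-5*b/2)


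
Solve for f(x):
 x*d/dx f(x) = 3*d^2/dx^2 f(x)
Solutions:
 f(x) = C1 + C2*erfi(sqrt(6)*x/6)


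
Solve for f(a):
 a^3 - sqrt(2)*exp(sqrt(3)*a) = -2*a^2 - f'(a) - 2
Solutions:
 f(a) = C1 - a^4/4 - 2*a^3/3 - 2*a + sqrt(6)*exp(sqrt(3)*a)/3


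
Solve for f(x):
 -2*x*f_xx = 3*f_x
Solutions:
 f(x) = C1 + C2/sqrt(x)


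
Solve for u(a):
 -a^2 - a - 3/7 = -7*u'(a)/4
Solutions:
 u(a) = C1 + 4*a^3/21 + 2*a^2/7 + 12*a/49


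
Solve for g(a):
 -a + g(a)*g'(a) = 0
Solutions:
 g(a) = -sqrt(C1 + a^2)
 g(a) = sqrt(C1 + a^2)


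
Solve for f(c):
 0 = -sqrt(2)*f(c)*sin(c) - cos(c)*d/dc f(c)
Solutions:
 f(c) = C1*cos(c)^(sqrt(2))


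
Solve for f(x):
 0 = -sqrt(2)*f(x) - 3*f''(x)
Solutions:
 f(x) = C1*sin(2^(1/4)*sqrt(3)*x/3) + C2*cos(2^(1/4)*sqrt(3)*x/3)


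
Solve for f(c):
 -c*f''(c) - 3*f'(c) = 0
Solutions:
 f(c) = C1 + C2/c^2


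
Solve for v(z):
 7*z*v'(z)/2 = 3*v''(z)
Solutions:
 v(z) = C1 + C2*erfi(sqrt(21)*z/6)


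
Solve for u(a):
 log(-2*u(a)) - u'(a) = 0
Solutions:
 -Integral(1/(log(-_y) + log(2)), (_y, u(a))) = C1 - a


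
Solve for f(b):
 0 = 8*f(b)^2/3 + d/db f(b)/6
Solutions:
 f(b) = 1/(C1 + 16*b)


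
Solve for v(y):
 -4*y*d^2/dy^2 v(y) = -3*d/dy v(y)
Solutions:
 v(y) = C1 + C2*y^(7/4)


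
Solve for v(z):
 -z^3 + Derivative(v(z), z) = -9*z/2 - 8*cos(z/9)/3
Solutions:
 v(z) = C1 + z^4/4 - 9*z^2/4 - 24*sin(z/9)


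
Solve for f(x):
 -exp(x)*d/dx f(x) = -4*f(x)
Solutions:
 f(x) = C1*exp(-4*exp(-x))


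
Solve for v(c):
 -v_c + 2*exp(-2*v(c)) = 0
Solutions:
 v(c) = log(-sqrt(C1 + 4*c))
 v(c) = log(C1 + 4*c)/2


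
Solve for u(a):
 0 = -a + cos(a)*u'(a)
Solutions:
 u(a) = C1 + Integral(a/cos(a), a)


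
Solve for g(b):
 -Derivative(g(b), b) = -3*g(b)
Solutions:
 g(b) = C1*exp(3*b)


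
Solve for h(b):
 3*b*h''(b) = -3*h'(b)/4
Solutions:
 h(b) = C1 + C2*b^(3/4)


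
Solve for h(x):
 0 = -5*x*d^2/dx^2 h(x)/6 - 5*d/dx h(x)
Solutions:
 h(x) = C1 + C2/x^5


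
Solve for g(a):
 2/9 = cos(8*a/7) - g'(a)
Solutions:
 g(a) = C1 - 2*a/9 + 7*sin(8*a/7)/8


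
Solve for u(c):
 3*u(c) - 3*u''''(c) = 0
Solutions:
 u(c) = C1*exp(-c) + C2*exp(c) + C3*sin(c) + C4*cos(c)


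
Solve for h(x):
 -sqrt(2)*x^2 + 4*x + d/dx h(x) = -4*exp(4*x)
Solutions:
 h(x) = C1 + sqrt(2)*x^3/3 - 2*x^2 - exp(4*x)


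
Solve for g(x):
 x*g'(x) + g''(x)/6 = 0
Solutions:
 g(x) = C1 + C2*erf(sqrt(3)*x)


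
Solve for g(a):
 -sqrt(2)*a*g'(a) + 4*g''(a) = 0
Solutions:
 g(a) = C1 + C2*erfi(2^(3/4)*a/4)


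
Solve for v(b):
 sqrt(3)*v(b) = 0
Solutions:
 v(b) = 0


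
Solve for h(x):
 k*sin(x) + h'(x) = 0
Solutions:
 h(x) = C1 + k*cos(x)


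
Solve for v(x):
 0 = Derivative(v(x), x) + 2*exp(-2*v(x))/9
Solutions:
 v(x) = log(-sqrt(C1 - 4*x)) - log(3)
 v(x) = log(C1 - 4*x)/2 - log(3)


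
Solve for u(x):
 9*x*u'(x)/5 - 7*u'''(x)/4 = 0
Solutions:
 u(x) = C1 + Integral(C2*airyai(210^(2/3)*x/35) + C3*airybi(210^(2/3)*x/35), x)


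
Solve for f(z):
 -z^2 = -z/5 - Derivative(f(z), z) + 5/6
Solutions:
 f(z) = C1 + z^3/3 - z^2/10 + 5*z/6


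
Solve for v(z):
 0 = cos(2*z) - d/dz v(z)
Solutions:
 v(z) = C1 + sin(2*z)/2


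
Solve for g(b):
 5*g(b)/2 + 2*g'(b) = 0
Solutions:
 g(b) = C1*exp(-5*b/4)


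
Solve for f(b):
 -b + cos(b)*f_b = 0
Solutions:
 f(b) = C1 + Integral(b/cos(b), b)


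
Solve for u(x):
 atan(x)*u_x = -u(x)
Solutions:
 u(x) = C1*exp(-Integral(1/atan(x), x))


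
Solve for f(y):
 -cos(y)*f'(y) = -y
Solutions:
 f(y) = C1 + Integral(y/cos(y), y)


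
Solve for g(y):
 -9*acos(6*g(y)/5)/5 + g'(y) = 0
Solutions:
 Integral(1/acos(6*_y/5), (_y, g(y))) = C1 + 9*y/5


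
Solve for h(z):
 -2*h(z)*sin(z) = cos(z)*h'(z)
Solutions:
 h(z) = C1*cos(z)^2


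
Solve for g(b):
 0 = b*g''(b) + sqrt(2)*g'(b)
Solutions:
 g(b) = C1 + C2*b^(1 - sqrt(2))


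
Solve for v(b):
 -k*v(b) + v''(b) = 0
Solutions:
 v(b) = C1*exp(-b*sqrt(k)) + C2*exp(b*sqrt(k))


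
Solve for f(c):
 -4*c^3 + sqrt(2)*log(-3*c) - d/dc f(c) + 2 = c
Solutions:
 f(c) = C1 - c^4 - c^2/2 + sqrt(2)*c*log(-c) + c*(-sqrt(2) + sqrt(2)*log(3) + 2)


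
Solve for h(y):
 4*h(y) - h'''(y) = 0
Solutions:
 h(y) = C3*exp(2^(2/3)*y) + (C1*sin(2^(2/3)*sqrt(3)*y/2) + C2*cos(2^(2/3)*sqrt(3)*y/2))*exp(-2^(2/3)*y/2)


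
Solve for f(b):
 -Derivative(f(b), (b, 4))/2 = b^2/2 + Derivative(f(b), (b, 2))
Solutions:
 f(b) = C1 + C2*b + C3*sin(sqrt(2)*b) + C4*cos(sqrt(2)*b) - b^4/24 + b^2/4


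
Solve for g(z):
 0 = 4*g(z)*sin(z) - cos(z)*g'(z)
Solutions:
 g(z) = C1/cos(z)^4


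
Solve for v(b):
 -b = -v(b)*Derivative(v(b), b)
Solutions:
 v(b) = -sqrt(C1 + b^2)
 v(b) = sqrt(C1 + b^2)


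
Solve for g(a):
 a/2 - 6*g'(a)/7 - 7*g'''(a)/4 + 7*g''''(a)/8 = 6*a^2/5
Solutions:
 g(a) = C1 + C2*exp(a*(-7^(1/3)*(9*sqrt(179) + 130)^(1/3) - 7*7^(2/3)/(9*sqrt(179) + 130)^(1/3) + 14)/21)*sin(sqrt(3)*7^(1/3)*a*(-(9*sqrt(179) + 130)^(1/3) + 7*7^(1/3)/(9*sqrt(179) + 130)^(1/3))/21) + C3*exp(a*(-7^(1/3)*(9*sqrt(179) + 130)^(1/3) - 7*7^(2/3)/(9*sqrt(179) + 130)^(1/3) + 14)/21)*cos(sqrt(3)*7^(1/3)*a*(-(9*sqrt(179) + 130)^(1/3) + 7*7^(1/3)/(9*sqrt(179) + 130)^(1/3))/21) + C4*exp(2*a*(7*7^(2/3)/(9*sqrt(179) + 130)^(1/3) + 7 + 7^(1/3)*(9*sqrt(179) + 130)^(1/3))/21) - 7*a^3/15 + 7*a^2/24 + 343*a/60


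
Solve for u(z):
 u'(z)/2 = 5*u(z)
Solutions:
 u(z) = C1*exp(10*z)


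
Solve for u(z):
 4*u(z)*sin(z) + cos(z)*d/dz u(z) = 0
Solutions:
 u(z) = C1*cos(z)^4
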